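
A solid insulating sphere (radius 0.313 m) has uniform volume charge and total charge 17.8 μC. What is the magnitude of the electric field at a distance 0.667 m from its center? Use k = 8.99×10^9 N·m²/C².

Use a concentric Gaussian sphere at r = 0.667 m (r > R, so the entire charge is enclosed).
Q_enc = 17.8 μC = 1.78×10^-5 C.
Since E is radial and uniform over the Gaussian sphere, Φ = E·4πr² = Q_enc/ε₀.
E = k|Q_enc|/r² = (8.99×10^9)(1.78×10^-5)/(0.667)² = 3.60e5 N/C.

|E| ≈ 3.60e5 N/C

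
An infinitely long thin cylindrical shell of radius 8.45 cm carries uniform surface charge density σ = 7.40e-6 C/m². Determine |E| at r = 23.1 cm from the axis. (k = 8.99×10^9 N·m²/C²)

E = 3.06e5 V/m

Take a coaxial cylindrical Gaussian surface of radius r = 23.1 cm and length L (r > 8.45 cm).
The whole shell is enclosed: λ_enc = σ·2πR = (7.40e-6)·2π·(0.0845) = 3.929×10^-6 C/m.
Applying ∮E·dA = Q_enc/ε₀ with the end caps contributing no flux:
E = 2k|λ_enc|/r = 2(8.99×10^9)(3.929×10^-6)/(0.231) = 3.06×10^5 N/C.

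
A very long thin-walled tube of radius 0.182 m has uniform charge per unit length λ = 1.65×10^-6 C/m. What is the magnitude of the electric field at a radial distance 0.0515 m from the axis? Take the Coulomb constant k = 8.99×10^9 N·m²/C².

E = 0

Take a coaxial cylindrical Gaussian surface of radius r = 0.0515 m and length L (r < 0.182 m, inside the shell).
All the surface charge lies outside this cylinder: Q_enc = 0, hence E = 0.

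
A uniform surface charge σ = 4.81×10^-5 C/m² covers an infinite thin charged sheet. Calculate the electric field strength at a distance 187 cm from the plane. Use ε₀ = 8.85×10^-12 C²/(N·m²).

E ≈ 2.72e6 N/C

Choose a cylindrical pillbox piercing the sheet, end faces (area A) parallel to it.
Only the two end caps contribute flux: Φ = 2EA. With Q_enc = σA, Gauss's law gives E = |σ|/(2ε₀).
E = |σ|/(2ε₀) = (4.81e-5)/(2·8.85×10^-12) = 2.72e6 N/C.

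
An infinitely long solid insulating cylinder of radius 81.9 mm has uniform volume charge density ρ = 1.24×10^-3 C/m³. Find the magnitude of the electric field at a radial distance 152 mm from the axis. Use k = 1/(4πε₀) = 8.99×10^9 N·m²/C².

3.09×10^6 N/C

By cylindrical symmetry E is radial; use a coaxial Gaussian cylinder of radius 152 mm and length L (r > 81.9 mm, full cross-section enclosed).
λ_enc = ρ·πR² = (1.24×10^-3)π(0.0819)² = 2.613e-5 C/m.
Gauss's law: E·2πrL = λ_enc L/ε₀.
E = 2k|λ_enc|/r = 2(8.99×10^9)(2.613×10^-5)/(0.152) = 3.09×10^6 N/C.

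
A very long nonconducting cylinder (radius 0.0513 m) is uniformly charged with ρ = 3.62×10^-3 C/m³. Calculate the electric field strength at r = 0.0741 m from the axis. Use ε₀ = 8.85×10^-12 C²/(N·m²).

E = 7.26×10^6 V/m

Choose a coaxial cylinder of radius r = 0.0741 m (arbitrary length L) as the Gaussian surface (r > 0.0513 m, full cross-section enclosed).
λ_enc = ρ·πR² = (3.62×10^-3)π(0.0513)² = 2.993×10^-5 C/m.
By Gauss's law (flux through the curved wall only), E·2πrL = λ_enc L/ε₀.
E = |λ_enc|/(2πε₀r) = (2.993e-5)/(2π·8.85×10^-12·0.0741) = 7.26e6 N/C.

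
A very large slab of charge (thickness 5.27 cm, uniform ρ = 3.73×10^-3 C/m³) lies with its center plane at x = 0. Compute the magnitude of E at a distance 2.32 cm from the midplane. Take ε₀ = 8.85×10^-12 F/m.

By symmetry E is perpendicular to the slab. A Gaussian pillbox from −2.32 cm to +2.32 cm (face area A) lies entirely within the slab.
Q_enc = ρ·(2x)·A and flux = 2EA, so 2EA = 2ρxA/ε₀ ⇒ E = |ρ|x/ε₀.
E = (3.73×10^-3)(0.0232)/(8.85×10^-12) = 9.78e6 N/C.

|E| = 9.78×10^6 N/C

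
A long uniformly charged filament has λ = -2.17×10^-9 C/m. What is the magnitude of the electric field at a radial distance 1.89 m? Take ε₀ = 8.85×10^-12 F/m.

E = 20.6 V/m

Take a coaxial cylindrical Gaussian surface of radius r = 1.89 m and length L.
Q_enc = λL, so λ_enc = -2.17e-9 C/m.
Applying ∮E·dA = Q_enc/ε₀ with the end caps contributing no flux:
E = |λ_enc|/(2πε₀r) = (2.17×10^-9)/(2π·8.85×10^-12·1.89) = 20.6 N/C.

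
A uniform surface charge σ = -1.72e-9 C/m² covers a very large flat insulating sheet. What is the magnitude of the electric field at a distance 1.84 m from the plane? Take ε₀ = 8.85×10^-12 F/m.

By planar symmetry E is perpendicular to the sheet and uniform; use a Gaussian pillbox with flat faces of area A on each side of the sheet.
Flux Φ = 2EA and Q_enc = σA, so 2EA = σA/ε₀ ⇒ E = |σ|/(2ε₀), independent of distance.
E = |σ|/(2ε₀) = (1.72×10^-9)/(2·8.85×10^-12) = 97.2 N/C.

E = 97.2 N/C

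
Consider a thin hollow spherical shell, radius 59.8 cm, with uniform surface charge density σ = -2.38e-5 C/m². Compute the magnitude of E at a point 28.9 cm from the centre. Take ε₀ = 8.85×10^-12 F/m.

|E| = 0 N/C

Use a concentric Gaussian sphere at r = 28.9 cm (inside the shell, r < 59.8 cm).
No charge lies within this surface, so Q_enc = 0 and Gauss's law gives E·4πr² = 0 ⇒ E = 0.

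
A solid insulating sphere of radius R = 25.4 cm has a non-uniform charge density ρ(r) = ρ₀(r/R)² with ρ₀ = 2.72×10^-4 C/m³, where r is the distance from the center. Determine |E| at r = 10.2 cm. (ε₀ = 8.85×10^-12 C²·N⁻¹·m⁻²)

By spherical symmetry E is radial; choose a Gaussian sphere of radius r = 10.2 cm (r < R).
Integrate the density: Q_enc = 4π ∫₀^r ρ₀(r'/R)^2 r'² dr' = 4πρ₀ r^5/(5·R²) = 1.17×10^-7 C.
Gauss's law: E·4πr² = Q_enc/ε₀.
E = |Q_enc|/(4πε₀r²) = (1.17×10^-7)/(4π·8.85×10^-12·(0.102)²) = 1.01e5 N/C.

|E| ≈ 1.01e5 V/m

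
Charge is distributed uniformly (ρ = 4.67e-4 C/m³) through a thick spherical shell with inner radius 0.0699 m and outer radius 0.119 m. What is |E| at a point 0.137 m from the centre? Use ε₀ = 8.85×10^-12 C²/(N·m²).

Symmetry ⇒ E = E(r) r̂. Gaussian sphere of radius r = 0.137 m (r > 0.119 m, enclosing the whole shell).
Q_enc = ρ·(4π/3)(b³ − a³) = (4.67×10^-4)·(4π/3)·((0.119)³ − (0.0699)³) = 2.628e-6 C.
Since E is radial and uniform over the Gaussian sphere, Φ = E·4πr² = Q_enc/ε₀.
E = |Q_enc|/(4πε₀r²) = (2.628e-6)/(4π·8.85×10^-12·(0.137)²) = 1.26×10^6 N/C.

E ≈ 1.26e6 V/m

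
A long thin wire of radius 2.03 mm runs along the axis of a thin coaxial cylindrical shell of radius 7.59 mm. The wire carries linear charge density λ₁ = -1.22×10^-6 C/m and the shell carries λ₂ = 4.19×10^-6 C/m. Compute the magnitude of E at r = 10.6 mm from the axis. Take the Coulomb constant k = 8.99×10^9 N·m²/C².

Choose a coaxial cylinder of radius r = 10.6 mm (arbitrary length L) as the Gaussian surface (r > 7.59 mm, enclosing both).
λ_enc = λ₁ + λ₂ = (-1.22×10^-6) + (4.19e-6) = 2.97×10^-6 C/m.
By Gauss's law (flux through the curved wall only), E·2πrL = λ_enc L/ε₀.
E = 2k|λ_enc|/r = 2(8.99×10^9)(2.97×10^-6)/(0.0106) = 5.04e6 N/C.

5.04×10^6 N/C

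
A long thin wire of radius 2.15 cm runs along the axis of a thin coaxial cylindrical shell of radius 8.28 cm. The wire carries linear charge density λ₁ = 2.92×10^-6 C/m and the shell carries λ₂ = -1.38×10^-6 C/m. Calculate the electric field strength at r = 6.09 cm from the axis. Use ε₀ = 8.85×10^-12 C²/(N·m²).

E = 8.62e5 N/C

Choose a coaxial cylinder of radius r = 6.09 cm (arbitrary length L) as the Gaussian surface (between the conductors, 2.15 cm < r < 8.28 cm).
The shell at 8.28 cm lies outside the Gaussian surface, so λ_enc = λ₁ = 2.92e-6 C/m.
By Gauss's law (flux through the curved wall only), E·2πrL = λ_enc L/ε₀.
E = |λ_enc|/(2πε₀r) = (2.92×10^-6)/(2π·8.85×10^-12·0.0609) = 8.62×10^5 N/C.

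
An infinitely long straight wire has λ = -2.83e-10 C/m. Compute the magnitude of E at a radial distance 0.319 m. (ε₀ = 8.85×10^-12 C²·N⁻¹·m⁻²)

By cylindrical symmetry E is radial; use a coaxial Gaussian cylinder of radius 0.319 m and length L.
Q_enc = λL, so λ_enc = -2.83×10^-10 C/m.
Since E is radial and uniform over the curved surface, Φ = E·2πrL = Q_enc/ε₀ = λ_enc L/ε₀.
E = |λ_enc|/(2πε₀r) = (2.83e-10)/(2π·8.85×10^-12·0.319) = 16 N/C.

E = 16 N/C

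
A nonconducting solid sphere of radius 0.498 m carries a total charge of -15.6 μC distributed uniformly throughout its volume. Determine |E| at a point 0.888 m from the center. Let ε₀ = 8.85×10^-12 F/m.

E ≈ 1.78×10^5 N/C

By spherical symmetry E is radial; choose a Gaussian sphere of radius r = 0.888 m (r > R, so the entire charge is enclosed).
Q_enc = -15.6 μC = -1.56×10^-5 C.
Since E is radial and uniform over the Gaussian sphere, Φ = E·4πr² = Q_enc/ε₀.
E = |Q_enc|/(4πε₀r²) = (1.56×10^-5)/(4π·8.85×10^-12·(0.888)²) = 1.78e5 N/C.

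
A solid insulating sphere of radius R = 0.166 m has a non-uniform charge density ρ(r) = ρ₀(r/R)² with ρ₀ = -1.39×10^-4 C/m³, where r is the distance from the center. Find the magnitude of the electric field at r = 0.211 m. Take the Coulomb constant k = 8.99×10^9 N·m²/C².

Use a concentric Gaussian sphere at r = 0.211 m (r > R, all charge enclosed).
Q_enc = 4π ∫₀^R ρ₀(r'/R)^2 r'² dr' = 4πρ₀R³/5 = -1.598×10^-6 C.
Since E is radial and uniform over the Gaussian sphere, Φ = E·4πr² = Q_enc/ε₀.
E = k|Q_enc|/r² = (8.99×10^9)(1.598×10^-6)/(0.211)² = 3.23e5 N/C.

3.23×10^5 N/C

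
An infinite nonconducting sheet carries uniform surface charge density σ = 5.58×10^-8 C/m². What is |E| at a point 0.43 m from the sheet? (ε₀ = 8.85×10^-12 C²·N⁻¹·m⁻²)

|E| ≈ 3.15×10^3 V/m

Choose a cylindrical pillbox piercing the sheet, end faces (area A) parallel to it.
Only the two end caps contribute flux: Φ = 2EA. With Q_enc = σA, Gauss's law gives E = |σ|/(2ε₀).
E = |σ|/(2ε₀) = (5.58×10^-8)/(2·8.85×10^-12) = 3.15×10^3 N/C.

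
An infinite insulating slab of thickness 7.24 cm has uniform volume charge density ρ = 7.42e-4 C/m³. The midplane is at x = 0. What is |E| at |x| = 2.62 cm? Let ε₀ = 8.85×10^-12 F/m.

E = 2.20×10^6 N/C

By symmetry E is perpendicular to the slab. A Gaussian pillbox from −2.62 cm to +2.62 cm (face area A) lies entirely within the slab.
Q_enc = ρ·(2x)·A and flux = 2EA, so 2EA = 2ρxA/ε₀ ⇒ E = |ρ|x/ε₀.
E = (7.42e-4)(0.0262)/(8.85×10^-12) = 2.20e6 N/C.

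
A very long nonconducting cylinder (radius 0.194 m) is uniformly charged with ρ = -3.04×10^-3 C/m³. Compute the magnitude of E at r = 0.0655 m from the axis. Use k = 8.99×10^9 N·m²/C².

|E| ≈ 1.12e7 N/C

Choose a coaxial cylinder of radius r = 0.0655 m (arbitrary length L) as the Gaussian surface (r < R).
Enclosed charge per unit length: λ_enc = ρ·πr² = (-3.04e-3)π(0.0655)² = -4.097e-5 C/m.
Since E is radial and uniform over the curved surface, Φ = E·2πrL = Q_enc/ε₀ = λ_enc L/ε₀.
E = 2k|λ_enc|/r = 2(8.99×10^9)(4.097×10^-5)/(0.0655) = 1.12×10^7 N/C.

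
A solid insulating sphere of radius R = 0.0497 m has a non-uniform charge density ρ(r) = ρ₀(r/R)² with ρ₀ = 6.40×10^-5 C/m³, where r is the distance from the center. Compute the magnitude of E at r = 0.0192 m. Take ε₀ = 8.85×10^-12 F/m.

By spherical symmetry E is radial; choose a Gaussian sphere of radius r = 0.0192 m (r < R).
Integrate the density: Q_enc = 4π ∫₀^r ρ₀(r'/R)^2 r'² dr' = 4πρ₀ r^5/(5·R²) = 1.699e-10 C.
Gauss's law: E·4πr² = Q_enc/ε₀.
E = |Q_enc|/(4πε₀r²) = (1.699×10^-10)/(4π·8.85×10^-12·(0.0192)²) = 4.14×10^3 N/C.

4.14×10^3 N/C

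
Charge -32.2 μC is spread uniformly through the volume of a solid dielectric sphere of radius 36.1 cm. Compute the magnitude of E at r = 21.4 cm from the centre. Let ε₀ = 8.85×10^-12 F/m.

|E| = 1.32e6 N/C

By spherical symmetry E is radial; choose a Gaussian sphere of radius r = 21.4 cm (r < R).
Only the charge within r is enclosed: Q_enc = Q·(r/R)³ = (-32.2 μC)·(21.4 cm/36.1 cm)³ = -6.708×10^-6 C.
By Gauss's law, ∮E·dA = E·4πr² = Q_enc/ε₀.
E = |Q_enc|/(4πε₀r²) = (6.708×10^-6)/(4π·8.85×10^-12·(0.214)²) = 1.32×10^6 N/C.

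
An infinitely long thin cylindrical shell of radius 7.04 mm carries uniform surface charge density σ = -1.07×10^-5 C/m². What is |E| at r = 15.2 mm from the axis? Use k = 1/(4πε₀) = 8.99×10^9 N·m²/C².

|E| = 5.60×10^5 V/m

By cylindrical symmetry E is radial; use a coaxial Gaussian cylinder of radius 15.2 mm and length L (r > 7.04 mm).
The whole shell is enclosed: λ_enc = σ·2πR = (-1.07×10^-5)·2π·(0.00704) = -4.733e-7 C/m.
Since E is radial and uniform over the curved surface, Φ = E·2πrL = Q_enc/ε₀ = λ_enc L/ε₀.
E = 2k|λ_enc|/r = 2(8.99×10^9)(4.733×10^-7)/(0.0152) = 5.60×10^5 N/C.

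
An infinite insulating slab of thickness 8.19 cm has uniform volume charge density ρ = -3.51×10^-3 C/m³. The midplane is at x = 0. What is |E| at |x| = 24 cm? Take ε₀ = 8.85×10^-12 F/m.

|E| = 1.62×10^7 N/C

The point |x| = 24 cm lies outside the slab (half-thickness 0.04095 m). A symmetric pillbox spanning the full slab encloses Q_enc = ρ·d·A.
Flux = 2EA ⇒ E = |ρ|d/(2ε₀), independent of distance outside.
E = (3.51×10^-3)(0.0819)/(2·8.85×10^-12) = 1.62×10^7 N/C.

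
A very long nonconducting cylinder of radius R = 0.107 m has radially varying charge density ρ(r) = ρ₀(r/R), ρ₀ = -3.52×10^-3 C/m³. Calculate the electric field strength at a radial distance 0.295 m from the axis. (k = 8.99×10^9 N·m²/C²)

|E| = 5.14×10^6 V/m

Coaxial Gaussian cylinder, radius r = 0.295 m, length L (r > R, full charge per length enclosed).
λ_enc = 2π ∫₀^R ρ₀(r'/R)^1 r' dr' = 2πρ₀R²/3 = -8.441×10^-5 C/m.
Applying ∮E·dA = Q_enc/ε₀ with the end caps contributing no flux:
E = 2k|λ_enc|/r = 2(8.99×10^9)(8.441e-5)/(0.295) = 5.14e6 N/C.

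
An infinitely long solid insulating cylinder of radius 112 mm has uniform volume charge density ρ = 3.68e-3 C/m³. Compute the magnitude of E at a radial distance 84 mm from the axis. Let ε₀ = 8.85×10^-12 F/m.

By cylindrical symmetry E is radial; use a coaxial Gaussian cylinder of radius 84 mm and length L (r < R).
Enclosed charge per unit length: λ_enc = ρ·πr² = (3.68×10^-3)π(0.084)² = 8.157×10^-5 C/m.
Gauss's law: E·2πrL = λ_enc L/ε₀.
E = |λ_enc|/(2πε₀r) = (8.157e-5)/(2π·8.85×10^-12·0.084) = 1.75×10^7 N/C.

1.75×10^7 N/C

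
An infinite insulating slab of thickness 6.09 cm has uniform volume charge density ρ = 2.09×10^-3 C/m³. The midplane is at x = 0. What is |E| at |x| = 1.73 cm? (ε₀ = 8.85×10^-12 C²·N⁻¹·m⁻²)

|E| ≈ 4.09e6 N/C

By symmetry E is perpendicular to the slab. A Gaussian pillbox from −1.73 cm to +1.73 cm (face area A) lies entirely within the slab.
Q_enc = ρ·(2x)·A and flux = 2EA, so 2EA = 2ρxA/ε₀ ⇒ E = |ρ|x/ε₀.
E = (2.09×10^-3)(0.0173)/(8.85×10^-12) = 4.09×10^6 N/C.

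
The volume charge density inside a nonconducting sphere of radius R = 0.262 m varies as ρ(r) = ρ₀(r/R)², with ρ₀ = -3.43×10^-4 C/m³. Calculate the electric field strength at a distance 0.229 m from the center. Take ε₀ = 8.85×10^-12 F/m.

1.36×10^6 V/m

Use a concentric Gaussian sphere at r = 0.229 m (r < R).
Q_enc = ∫₀^r ρ(r')·4πr'² dr' = (4πρ₀/R²) ∫₀^r r'^4 dr' = 4πρ₀ r^5/(5·R²) = -7.909×10^-6 C.
Applying ∮E·dA = Q_enc/ε₀ with Φ = E(4πr²):
E = |Q_enc|/(4πε₀r²) = (7.909×10^-6)/(4π·8.85×10^-12·(0.229)²) = 1.36e6 N/C.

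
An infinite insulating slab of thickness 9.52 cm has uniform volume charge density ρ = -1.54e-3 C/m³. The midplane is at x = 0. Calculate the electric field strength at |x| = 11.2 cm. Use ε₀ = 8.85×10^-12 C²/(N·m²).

|E| ≈ 8.28×10^6 N/C

The point |x| = 11.2 cm lies outside the slab (half-thickness 0.0476 m). A symmetric pillbox spanning the full slab encloses Q_enc = ρ·d·A.
Flux = 2EA ⇒ E = |ρ|d/(2ε₀), independent of distance outside.
E = (1.54×10^-3)(0.0952)/(2·8.85×10^-12) = 8.28e6 N/C.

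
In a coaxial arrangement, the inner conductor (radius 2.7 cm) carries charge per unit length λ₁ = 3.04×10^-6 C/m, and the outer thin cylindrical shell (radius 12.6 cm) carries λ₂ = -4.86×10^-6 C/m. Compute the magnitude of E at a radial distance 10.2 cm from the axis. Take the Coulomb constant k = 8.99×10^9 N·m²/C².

Choose a coaxial cylinder of radius r = 10.2 cm (arbitrary length L) as the Gaussian surface (between the conductors, 2.7 cm < r < 12.6 cm).
Only the inner wire is enclosed; the outer shell contributes nothing inside itself. λ_enc = λ₁ = 3.04×10^-6 C/m.
By Gauss's law (flux through the curved wall only), E·2πrL = λ_enc L/ε₀.
E = 2k|λ_enc|/r = 2(8.99×10^9)(3.04×10^-6)/(0.102) = 5.36e5 N/C.

|E| ≈ 5.36×10^5 V/m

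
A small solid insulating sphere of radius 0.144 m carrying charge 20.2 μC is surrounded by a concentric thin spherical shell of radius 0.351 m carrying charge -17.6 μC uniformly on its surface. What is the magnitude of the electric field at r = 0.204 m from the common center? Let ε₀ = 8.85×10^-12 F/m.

|E| ≈ 4.36×10^6 N/C

By spherical symmetry E is radial; choose a Gaussian sphere of radius r = 0.204 m (between the bodies, 0.144 m < r < 0.351 m).
Only the inner charge is enclosed; the outer shell contributes nothing inside itself. Q_enc = 20.2 μC = 2.02×10^-5 C.
Since E is radial and uniform over the Gaussian sphere, Φ = E·4πr² = Q_enc/ε₀.
E = |Q_enc|/(4πε₀r²) = (2.02e-5)/(4π·8.85×10^-12·(0.204)²) = 4.36×10^6 N/C.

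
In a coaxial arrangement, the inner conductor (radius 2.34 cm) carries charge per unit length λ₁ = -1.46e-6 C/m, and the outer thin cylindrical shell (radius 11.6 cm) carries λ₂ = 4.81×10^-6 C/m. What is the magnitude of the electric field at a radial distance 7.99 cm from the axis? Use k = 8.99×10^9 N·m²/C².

E = 3.29e5 N/C

Choose a coaxial cylinder of radius r = 7.99 cm (arbitrary length L) as the Gaussian surface (between the conductors, 2.34 cm < r < 11.6 cm).
Only the inner wire is enclosed; the outer shell contributes nothing inside itself. λ_enc = λ₁ = -1.46e-6 C/m.
By Gauss's law (flux through the curved wall only), E·2πrL = λ_enc L/ε₀.
E = 2k|λ_enc|/r = 2(8.99×10^9)(1.46×10^-6)/(0.0799) = 3.29×10^5 N/C.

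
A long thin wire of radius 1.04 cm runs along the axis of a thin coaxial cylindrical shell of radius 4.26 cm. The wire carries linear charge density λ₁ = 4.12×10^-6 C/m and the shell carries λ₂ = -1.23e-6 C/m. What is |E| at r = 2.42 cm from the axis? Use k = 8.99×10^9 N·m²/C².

Choose a coaxial cylinder of radius r = 2.42 cm (arbitrary length L) as the Gaussian surface (between the conductors, 1.04 cm < r < 4.26 cm).
Only the inner wire is enclosed; the outer shell contributes nothing inside itself. λ_enc = λ₁ = 4.12×10^-6 C/m.
Applying ∮E·dA = Q_enc/ε₀ with the end caps contributing no flux:
E = 2k|λ_enc|/r = 2(8.99×10^9)(4.12×10^-6)/(0.0242) = 3.06×10^6 N/C.

|E| = 3.06×10^6 V/m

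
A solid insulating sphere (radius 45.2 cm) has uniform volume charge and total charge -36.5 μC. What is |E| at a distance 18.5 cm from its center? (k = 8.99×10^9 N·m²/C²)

|E| = 6.57e5 V/m

Symmetry ⇒ E = E(r) r̂. Gaussian sphere of radius r = 18.5 cm (r < R).
Only the charge within r is enclosed: Q_enc = Q·(r/R)³ = (-36.5 μC)·(18.5 cm/45.2 cm)³ = -2.503×10^-6 C.
Gauss's law: E·4πr² = Q_enc/ε₀.
E = k|Q_enc|/r² = (8.99×10^9)(2.503×10^-6)/(0.185)² = 6.57×10^5 N/C.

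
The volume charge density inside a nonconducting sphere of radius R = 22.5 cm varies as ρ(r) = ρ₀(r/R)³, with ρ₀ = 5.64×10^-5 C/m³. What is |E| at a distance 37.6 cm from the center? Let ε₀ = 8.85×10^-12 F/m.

By spherical symmetry E is radial; choose a Gaussian sphere of radius r = 37.6 cm (r > R, all charge enclosed).
Q_enc = 4π ∫₀^R ρ₀(r'/R)^3 r'² dr' = 4πρ₀R³/6 = 1.346e-6 C.
Since E is radial and uniform over the Gaussian sphere, Φ = E·4πr² = Q_enc/ε₀.
E = |Q_enc|/(4πε₀r²) = (1.346e-6)/(4π·8.85×10^-12·(0.376)²) = 8.56×10^4 N/C.

|E| ≈ 8.56e4 N/C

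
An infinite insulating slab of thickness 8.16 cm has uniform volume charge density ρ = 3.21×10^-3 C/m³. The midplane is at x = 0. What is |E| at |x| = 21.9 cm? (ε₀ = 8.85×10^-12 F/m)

E ≈ 1.48×10^7 N/C

The point |x| = 21.9 cm lies outside the slab (half-thickness 0.0408 m). A symmetric pillbox spanning the full slab encloses Q_enc = ρ·d·A.
Flux = 2EA ⇒ E = |ρ|d/(2ε₀), independent of distance outside.
E = (3.21×10^-3)(0.0816)/(2·8.85×10^-12) = 1.48e7 N/C.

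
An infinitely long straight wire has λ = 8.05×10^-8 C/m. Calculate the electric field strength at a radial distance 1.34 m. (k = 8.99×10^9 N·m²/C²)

By cylindrical symmetry E is radial; use a coaxial Gaussian cylinder of radius 1.34 m and length L.
Q_enc = λL, so λ_enc = 8.05×10^-8 C/m.
Gauss's law: E·2πrL = λ_enc L/ε₀.
E = 2k|λ_enc|/r = 2(8.99×10^9)(8.05×10^-8)/(1.34) = 1.08e3 N/C.

E ≈ 1.08×10^3 N/C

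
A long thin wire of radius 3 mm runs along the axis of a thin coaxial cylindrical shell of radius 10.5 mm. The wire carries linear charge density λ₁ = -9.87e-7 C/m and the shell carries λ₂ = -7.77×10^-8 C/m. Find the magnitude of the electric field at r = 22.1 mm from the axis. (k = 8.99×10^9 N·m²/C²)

Coaxial Gaussian cylinder, radius r = 22.1 mm, length L (r > 10.5 mm, enclosing both).
λ_enc = λ₁ + λ₂ = (-9.87e-7) + (-7.77e-8) = -1.065×10^-6 C/m.
Gauss's law: E·2πrL = λ_enc L/ε₀.
E = 2k|λ_enc|/r = 2(8.99×10^9)(1.065e-6)/(0.0221) = 8.66×10^5 N/C.

8.66×10^5 N/C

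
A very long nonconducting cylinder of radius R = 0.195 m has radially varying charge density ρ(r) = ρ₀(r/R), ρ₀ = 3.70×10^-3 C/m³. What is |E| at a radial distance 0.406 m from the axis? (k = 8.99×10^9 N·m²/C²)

1.30×10^7 V/m

Choose a coaxial cylinder of radius r = 0.406 m (arbitrary length L) as the Gaussian surface (r > R, full charge per length enclosed).
λ_enc = 2π ∫₀^R ρ₀(r'/R)^1 r' dr' = 2πρ₀R²/3 = 2.947×10^-4 C/m.
Since E is radial and uniform over the curved surface, Φ = E·2πrL = Q_enc/ε₀ = λ_enc L/ε₀.
E = 2k|λ_enc|/r = 2(8.99×10^9)(2.947e-4)/(0.406) = 1.30e7 N/C.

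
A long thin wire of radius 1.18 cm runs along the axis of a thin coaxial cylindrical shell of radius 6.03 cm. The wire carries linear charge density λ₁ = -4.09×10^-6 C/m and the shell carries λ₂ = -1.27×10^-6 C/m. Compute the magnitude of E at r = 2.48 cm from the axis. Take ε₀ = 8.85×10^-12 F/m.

Coaxial Gaussian cylinder, radius r = 2.48 cm, length L (between the conductors, 1.18 cm < r < 6.03 cm).
Only the inner wire is enclosed; the outer shell contributes nothing inside itself. λ_enc = λ₁ = -4.09×10^-6 C/m.
Applying ∮E·dA = Q_enc/ε₀ with the end caps contributing no flux:
E = |λ_enc|/(2πε₀r) = (4.09×10^-6)/(2π·8.85×10^-12·0.0248) = 2.97×10^6 N/C.

|E| ≈ 2.97×10^6 N/C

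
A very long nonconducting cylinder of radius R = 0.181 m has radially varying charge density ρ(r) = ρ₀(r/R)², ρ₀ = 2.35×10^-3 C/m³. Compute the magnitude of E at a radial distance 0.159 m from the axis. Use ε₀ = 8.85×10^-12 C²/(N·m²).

E = 8.15e6 N/C

By cylindrical symmetry E is radial; use a coaxial Gaussian cylinder of radius 0.159 m and length L (r < R).
Integrating ρ over the cross-section to radius r: λ_enc = (2πρ₀/R²) ∫₀^r r'^3 dr' = 2πρ₀ r^4/(4·R²) = 7.201×10^-5 C/m.
By Gauss's law (flux through the curved wall only), E·2πrL = λ_enc L/ε₀.
E = |λ_enc|/(2πε₀r) = (7.201×10^-5)/(2π·8.85×10^-12·0.159) = 8.15×10^6 N/C.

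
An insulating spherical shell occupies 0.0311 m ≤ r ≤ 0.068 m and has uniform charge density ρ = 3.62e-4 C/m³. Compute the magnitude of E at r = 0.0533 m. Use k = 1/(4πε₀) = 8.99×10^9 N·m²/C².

Use a concentric Gaussian sphere at r = 0.0533 m (within the shell material, 0.0311 m < r < 0.068 m).
Only the shell between 0.0311 m and r is enclosed: Q_enc = ρ·(4π/3)(r³ − a³) = (3.62×10^-4)·(4π/3)·((0.0533)³ − (0.0311)³) = 1.84×10^-7 C.
Since E is radial and uniform over the Gaussian sphere, Φ = E·4πr² = Q_enc/ε₀.
E = k|Q_enc|/r² = (8.99×10^9)(1.84×10^-7)/(0.0533)² = 5.82×10^5 N/C.

|E| = 5.82×10^5 V/m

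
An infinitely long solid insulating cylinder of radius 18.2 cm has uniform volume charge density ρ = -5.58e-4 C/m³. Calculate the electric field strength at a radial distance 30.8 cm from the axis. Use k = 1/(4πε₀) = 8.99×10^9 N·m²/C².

Choose a coaxial cylinder of radius r = 30.8 cm (arbitrary length L) as the Gaussian surface (r > 18.2 cm, full cross-section enclosed).
λ_enc = ρ·πR² = (-5.58×10^-4)π(0.182)² = -5.807×10^-5 C/m.
By Gauss's law (flux through the curved wall only), E·2πrL = λ_enc L/ε₀.
E = 2k|λ_enc|/r = 2(8.99×10^9)(5.807×10^-5)/(0.308) = 3.39×10^6 N/C.

|E| ≈ 3.39×10^6 N/C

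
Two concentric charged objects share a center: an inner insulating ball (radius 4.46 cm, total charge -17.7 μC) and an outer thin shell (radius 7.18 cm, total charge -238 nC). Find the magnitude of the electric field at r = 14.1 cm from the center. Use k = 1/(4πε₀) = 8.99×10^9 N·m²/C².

Take a concentric spherical Gaussian surface of radius r = 14.1 cm (r > 7.18 cm, enclosing both).
Q_enc = (-17.7 μC) + (-238 nC) = -1.794×10^-5 C.
Since E is radial and uniform over the Gaussian sphere, Φ = E·4πr² = Q_enc/ε₀.
E = k|Q_enc|/r² = (8.99×10^9)(1.794×10^-5)/(0.141)² = 8.11×10^6 N/C.

E = 8.11e6 N/C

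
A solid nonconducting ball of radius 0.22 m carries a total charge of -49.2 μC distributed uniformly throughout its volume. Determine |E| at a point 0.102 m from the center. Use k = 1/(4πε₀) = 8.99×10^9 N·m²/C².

|E| ≈ 4.24×10^6 N/C

Symmetry ⇒ E = E(r) r̂. Gaussian sphere of radius r = 0.102 m (r < R).
Only the charge within r is enclosed: Q_enc = Q·(r/R)³ = (-49.2 μC)·(0.102 m/0.22 m)³ = -4.903×10^-6 C.
Since E is radial and uniform over the Gaussian sphere, Φ = E·4πr² = Q_enc/ε₀.
E = k|Q_enc|/r² = (8.99×10^9)(4.903e-6)/(0.102)² = 4.24e6 N/C.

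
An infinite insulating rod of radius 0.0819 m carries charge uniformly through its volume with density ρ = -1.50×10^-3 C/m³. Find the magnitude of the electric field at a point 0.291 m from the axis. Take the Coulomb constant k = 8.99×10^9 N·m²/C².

Choose a coaxial cylinder of radius r = 0.291 m (arbitrary length L) as the Gaussian surface (r > 0.0819 m, full cross-section enclosed).
λ_enc = ρ·πR² = (-1.50×10^-3)π(0.0819)² = -3.161×10^-5 C/m.
Gauss's law: E·2πrL = λ_enc L/ε₀.
E = 2k|λ_enc|/r = 2(8.99×10^9)(3.161×10^-5)/(0.291) = 1.95×10^6 N/C.

|E| = 1.95e6 N/C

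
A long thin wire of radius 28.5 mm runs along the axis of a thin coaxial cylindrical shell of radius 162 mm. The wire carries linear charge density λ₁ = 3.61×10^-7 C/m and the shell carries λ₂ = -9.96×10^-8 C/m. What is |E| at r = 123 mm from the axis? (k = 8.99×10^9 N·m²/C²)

Choose a coaxial cylinder of radius r = 123 mm (arbitrary length L) as the Gaussian surface (between the conductors, 28.5 mm < r < 162 mm).
Only the inner wire is enclosed; the outer shell contributes nothing inside itself. λ_enc = λ₁ = 3.61×10^-7 C/m.
By Gauss's law (flux through the curved wall only), E·2πrL = λ_enc L/ε₀.
E = 2k|λ_enc|/r = 2(8.99×10^9)(3.61e-7)/(0.123) = 5.28×10^4 N/C.

5.28×10^4 N/C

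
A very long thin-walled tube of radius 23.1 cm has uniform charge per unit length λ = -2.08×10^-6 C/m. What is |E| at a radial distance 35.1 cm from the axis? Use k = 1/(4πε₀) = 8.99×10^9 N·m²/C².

Take a coaxial cylindrical Gaussian surface of radius r = 35.1 cm and length L (r > 23.1 cm).
The full line charge is enclosed: λ_enc = -2.08×10^-6 C/m.
By Gauss's law (flux through the curved wall only), E·2πrL = λ_enc L/ε₀.
E = 2k|λ_enc|/r = 2(8.99×10^9)(2.08×10^-6)/(0.351) = 1.07e5 N/C.

E = 1.07×10^5 N/C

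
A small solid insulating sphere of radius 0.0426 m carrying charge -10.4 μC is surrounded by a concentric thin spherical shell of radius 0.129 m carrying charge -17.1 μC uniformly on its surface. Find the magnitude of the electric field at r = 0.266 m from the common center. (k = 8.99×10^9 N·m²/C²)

3.49×10^6 N/C

Take a concentric spherical Gaussian surface of radius r = 0.266 m (r > 0.129 m, enclosing both).
Q_enc = (-10.4 μC) + (-17.1 μC) = -2.75×10^-5 C.
Since E is radial and uniform over the Gaussian sphere, Φ = E·4πr² = Q_enc/ε₀.
E = k|Q_enc|/r² = (8.99×10^9)(2.75×10^-5)/(0.266)² = 3.49×10^6 N/C.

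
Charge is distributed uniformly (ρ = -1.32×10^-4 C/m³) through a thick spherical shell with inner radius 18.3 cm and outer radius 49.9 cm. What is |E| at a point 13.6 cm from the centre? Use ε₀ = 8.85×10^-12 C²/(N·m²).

E = 0 (no enclosed charge)

Symmetry ⇒ E = E(r) r̂. Gaussian sphere of radius r = 13.6 cm (r < 18.3 cm, inside the empty cavity).
No charge is enclosed, so by Gauss's law E·4πr² = 0 ⇒ E = 0.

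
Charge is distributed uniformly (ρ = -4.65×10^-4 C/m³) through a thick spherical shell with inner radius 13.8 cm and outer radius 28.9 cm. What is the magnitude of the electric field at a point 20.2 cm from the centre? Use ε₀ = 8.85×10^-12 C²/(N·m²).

Take a concentric spherical Gaussian surface of radius r = 20.2 cm (within the shell material, 13.8 cm < r < 28.9 cm).
Only the shell between 13.8 cm and r is enclosed: Q_enc = ρ·(4π/3)(r³ − a³) = (-4.65×10^-4)·(4π/3)·((0.202)³ − (0.138)³) = -1.094×10^-5 C.
Since E is radial and uniform over the Gaussian sphere, Φ = E·4πr² = Q_enc/ε₀.
E = |Q_enc|/(4πε₀r²) = (1.094×10^-5)/(4π·8.85×10^-12·(0.202)²) = 2.41×10^6 N/C.

|E| ≈ 2.41×10^6 V/m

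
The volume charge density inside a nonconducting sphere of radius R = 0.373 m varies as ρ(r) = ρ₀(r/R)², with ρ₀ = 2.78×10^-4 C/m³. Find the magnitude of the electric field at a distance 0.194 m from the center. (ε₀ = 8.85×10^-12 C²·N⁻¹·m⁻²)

Symmetry ⇒ E = E(r) r̂. Gaussian sphere of radius r = 0.194 m (r < R).
Integrate the density: Q_enc = 4π ∫₀^r ρ₀(r'/R)^2 r'² dr' = 4πρ₀ r^5/(5·R²) = 1.38e-6 C.
Applying ∮E·dA = Q_enc/ε₀ with Φ = E(4πr²):
E = |Q_enc|/(4πε₀r²) = (1.38×10^-6)/(4π·8.85×10^-12·(0.194)²) = 3.30×10^5 N/C.

|E| = 3.30×10^5 N/C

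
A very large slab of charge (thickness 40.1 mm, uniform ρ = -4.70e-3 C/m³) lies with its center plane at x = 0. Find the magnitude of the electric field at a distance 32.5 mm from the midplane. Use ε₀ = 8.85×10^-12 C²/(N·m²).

|E| ≈ 1.06×10^7 N/C

The point |x| = 32.5 mm lies outside the slab (half-thickness 0.02005 m). A symmetric pillbox spanning the full slab encloses Q_enc = ρ·d·A.
Flux = 2EA ⇒ E = |ρ|d/(2ε₀), independent of distance outside.
E = (4.70×10^-3)(0.0401)/(2·8.85×10^-12) = 1.06×10^7 N/C.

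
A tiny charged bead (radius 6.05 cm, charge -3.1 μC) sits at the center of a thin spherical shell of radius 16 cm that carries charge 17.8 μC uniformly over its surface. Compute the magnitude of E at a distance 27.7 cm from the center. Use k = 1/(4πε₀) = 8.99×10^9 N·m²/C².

Symmetry ⇒ E = E(r) r̂. Gaussian sphere of radius r = 27.7 cm (r > 16 cm, enclosing both).
Q_enc = (-3.1 μC) + (17.8 μC) = 1.47×10^-5 C.
Gauss's law: E·4πr² = Q_enc/ε₀.
E = k|Q_enc|/r² = (8.99×10^9)(1.47×10^-5)/(0.277)² = 1.72×10^6 N/C.

E ≈ 1.72×10^6 V/m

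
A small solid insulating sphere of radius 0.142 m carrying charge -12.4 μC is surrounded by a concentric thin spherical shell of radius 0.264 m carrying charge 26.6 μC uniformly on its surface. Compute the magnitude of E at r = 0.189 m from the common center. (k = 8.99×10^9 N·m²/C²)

By spherical symmetry E is radial; choose a Gaussian sphere of radius r = 0.189 m (between the bodies, 0.142 m < r < 0.264 m).
The shell at 0.264 m lies outside the Gaussian surface, so Q_enc = -12.4 μC = -1.24e-5 C.
Since E is radial and uniform over the Gaussian sphere, Φ = E·4πr² = Q_enc/ε₀.
E = k|Q_enc|/r² = (8.99×10^9)(1.24×10^-5)/(0.189)² = 3.12e6 N/C.

3.12e6 N/C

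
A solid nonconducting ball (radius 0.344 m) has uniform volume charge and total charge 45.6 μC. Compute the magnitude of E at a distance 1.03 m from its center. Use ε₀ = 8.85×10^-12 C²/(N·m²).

|E| = 3.86×10^5 N/C

By spherical symmetry E is radial; choose a Gaussian sphere of radius r = 1.03 m (r > R, so the entire charge is enclosed).
Q_enc = 45.6 μC = 4.56×10^-5 C.
Since E is radial and uniform over the Gaussian sphere, Φ = E·4πr² = Q_enc/ε₀.
E = |Q_enc|/(4πε₀r²) = (4.56×10^-5)/(4π·8.85×10^-12·(1.03)²) = 3.86×10^5 N/C.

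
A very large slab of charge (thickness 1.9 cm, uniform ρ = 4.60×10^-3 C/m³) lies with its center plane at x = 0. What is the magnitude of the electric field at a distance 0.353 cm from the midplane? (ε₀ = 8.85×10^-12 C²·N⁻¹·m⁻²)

1.83e6 N/C

By symmetry E is perpendicular to the slab. A Gaussian pillbox from −0.353 cm to +0.353 cm (face area A) lies entirely within the slab.
Q_enc = ρ·(2x)·A and flux = 2EA, so 2EA = 2ρxA/ε₀ ⇒ E = |ρ|x/ε₀.
E = (4.60×10^-3)(0.00353)/(8.85×10^-12) = 1.83×10^6 N/C.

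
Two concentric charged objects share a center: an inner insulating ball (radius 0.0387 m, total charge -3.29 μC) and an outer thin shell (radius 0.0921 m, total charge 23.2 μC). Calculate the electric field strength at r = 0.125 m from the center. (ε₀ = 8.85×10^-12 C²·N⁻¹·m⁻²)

1.15×10^7 V/m

Take a concentric spherical Gaussian surface of radius r = 0.125 m (r > 0.0921 m, enclosing both).
Q_enc = (-3.29 μC) + (23.2 μC) = 1.991×10^-5 C.
Applying ∮E·dA = Q_enc/ε₀ with Φ = E(4πr²):
E = |Q_enc|/(4πε₀r²) = (1.991e-5)/(4π·8.85×10^-12·(0.125)²) = 1.15×10^7 N/C.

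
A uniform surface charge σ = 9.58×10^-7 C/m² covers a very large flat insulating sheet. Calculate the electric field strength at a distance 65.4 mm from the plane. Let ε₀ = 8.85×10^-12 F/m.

Choose a cylindrical pillbox piercing the sheet, end faces (area A) parallel to it.
Flux Φ = 2EA and Q_enc = σA, so 2EA = σA/ε₀ ⇒ E = |σ|/(2ε₀), independent of distance.
E = |σ|/(2ε₀) = (9.58×10^-7)/(2·8.85×10^-12) = 5.41×10^4 N/C.

E ≈ 5.41e4 V/m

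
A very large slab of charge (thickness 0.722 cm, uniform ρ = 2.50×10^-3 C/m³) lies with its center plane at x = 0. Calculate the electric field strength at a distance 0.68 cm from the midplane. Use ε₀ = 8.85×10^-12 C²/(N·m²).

The point |x| = 0.68 cm lies outside the slab (half-thickness 0.00361 m). A symmetric pillbox spanning the full slab encloses Q_enc = ρ·d·A.
Flux = 2EA ⇒ E = |ρ|d/(2ε₀), independent of distance outside.
E = (2.50e-3)(0.00722)/(2·8.85×10^-12) = 1.02e6 N/C.

|E| = 1.02×10^6 V/m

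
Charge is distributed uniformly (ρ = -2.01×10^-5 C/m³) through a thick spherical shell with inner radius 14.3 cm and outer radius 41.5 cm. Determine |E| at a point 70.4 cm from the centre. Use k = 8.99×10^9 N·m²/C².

By spherical symmetry E is radial; choose a Gaussian sphere of radius r = 70.4 cm (r > 41.5 cm, enclosing the whole shell).
Q_enc = ρ·(4π/3)(b³ − a³) = (-2.01e-5)·(4π/3)·((0.415)³ − (0.143)³) = -5.771e-6 C.
Applying ∮E·dA = Q_enc/ε₀ with Φ = E(4πr²):
E = k|Q_enc|/r² = (8.99×10^9)(5.771×10^-6)/(0.704)² = 1.05×10^5 N/C.

1.05e5 N/C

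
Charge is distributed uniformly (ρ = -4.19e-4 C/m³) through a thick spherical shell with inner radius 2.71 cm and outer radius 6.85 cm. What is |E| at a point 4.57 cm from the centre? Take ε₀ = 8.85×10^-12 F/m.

E = 5.71×10^5 N/C

Use a concentric Gaussian sphere at r = 4.57 cm (within the shell material, 2.71 cm < r < 6.85 cm).
Enclosed charge is the volume from a to r: Q_enc = (4π/3)ρ(r³ − a³) = -1.326×10^-7 C.
Gauss's law: E·4πr² = Q_enc/ε₀.
E = |Q_enc|/(4πε₀r²) = (1.326×10^-7)/(4π·8.85×10^-12·(0.0457)²) = 5.71×10^5 N/C.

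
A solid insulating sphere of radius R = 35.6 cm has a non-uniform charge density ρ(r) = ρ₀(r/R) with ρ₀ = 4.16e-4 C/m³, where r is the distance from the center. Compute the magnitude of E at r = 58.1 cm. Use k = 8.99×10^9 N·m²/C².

Take a concentric spherical Gaussian surface of radius r = 58.1 cm (r > R, all charge enclosed).
Q_enc = 4π ∫₀^R ρ₀(r'/R)^1 r'² dr' = 4πρ₀R³/4 = 5.896×10^-5 C.
Since E is radial and uniform over the Gaussian sphere, Φ = E·4πr² = Q_enc/ε₀.
E = k|Q_enc|/r² = (8.99×10^9)(5.896e-5)/(0.581)² = 1.57×10^6 N/C.

|E| = 1.57×10^6 N/C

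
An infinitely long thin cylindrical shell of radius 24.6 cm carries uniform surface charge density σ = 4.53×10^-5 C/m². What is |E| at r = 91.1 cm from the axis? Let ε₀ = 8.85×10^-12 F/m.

|E| ≈ 1.38×10^6 N/C

Coaxial Gaussian cylinder, radius r = 91.1 cm, length L (r > 24.6 cm).
The whole shell is enclosed: λ_enc = σ·2πR = (4.53×10^-5)·2π·(0.246) = 7.002×10^-5 C/m.
Applying ∮E·dA = Q_enc/ε₀ with the end caps contributing no flux:
E = |λ_enc|/(2πε₀r) = (7.002e-5)/(2π·8.85×10^-12·0.911) = 1.38×10^6 N/C.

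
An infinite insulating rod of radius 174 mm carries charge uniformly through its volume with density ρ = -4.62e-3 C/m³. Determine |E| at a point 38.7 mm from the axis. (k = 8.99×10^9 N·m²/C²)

1.01×10^7 N/C

Choose a coaxial cylinder of radius r = 38.7 mm (arbitrary length L) as the Gaussian surface (r < R).
Enclosed charge per unit length: λ_enc = ρ·πr² = (-4.62e-3)π(0.0387)² = -2.174×10^-5 C/m.
By Gauss's law (flux through the curved wall only), E·2πrL = λ_enc L/ε₀.
E = 2k|λ_enc|/r = 2(8.99×10^9)(2.174e-5)/(0.0387) = 1.01×10^7 N/C.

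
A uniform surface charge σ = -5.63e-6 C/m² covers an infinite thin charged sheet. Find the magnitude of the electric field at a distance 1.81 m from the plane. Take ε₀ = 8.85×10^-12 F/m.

By planar symmetry E is perpendicular to the sheet and uniform; use a Gaussian pillbox with flat faces of area A on each side of the sheet.
Flux Φ = 2EA and Q_enc = σA, so 2EA = σA/ε₀ ⇒ E = |σ|/(2ε₀), independent of distance.
E = |σ|/(2ε₀) = (5.63×10^-6)/(2·8.85×10^-12) = 3.18×10^5 N/C.

|E| = 3.18e5 V/m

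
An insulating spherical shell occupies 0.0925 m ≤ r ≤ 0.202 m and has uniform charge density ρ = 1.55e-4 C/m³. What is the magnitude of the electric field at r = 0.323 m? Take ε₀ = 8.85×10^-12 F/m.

Take a concentric spherical Gaussian surface of radius r = 0.323 m (r > 0.202 m, enclosing the whole shell).
Q_enc = ρ·(4π/3)(b³ − a³) = (1.55×10^-4)·(4π/3)·((0.202)³ − (0.0925)³) = 4.838e-6 C.
Applying ∮E·dA = Q_enc/ε₀ with Φ = E(4πr²):
E = |Q_enc|/(4πε₀r²) = (4.838e-6)/(4π·8.85×10^-12·(0.323)²) = 4.17×10^5 N/C.

|E| ≈ 4.17e5 N/C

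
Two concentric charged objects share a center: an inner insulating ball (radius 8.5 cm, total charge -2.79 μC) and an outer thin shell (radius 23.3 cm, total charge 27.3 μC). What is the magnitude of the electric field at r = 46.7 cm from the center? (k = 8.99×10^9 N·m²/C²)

Symmetry ⇒ E = E(r) r̂. Gaussian sphere of radius r = 46.7 cm (r > 23.3 cm, enclosing both).
Q_enc = (-2.79 μC) + (27.3 μC) = 2.451e-5 C.
Since E is radial and uniform over the Gaussian sphere, Φ = E·4πr² = Q_enc/ε₀.
E = k|Q_enc|/r² = (8.99×10^9)(2.451e-5)/(0.467)² = 1.01e6 N/C.

|E| = 1.01×10^6 N/C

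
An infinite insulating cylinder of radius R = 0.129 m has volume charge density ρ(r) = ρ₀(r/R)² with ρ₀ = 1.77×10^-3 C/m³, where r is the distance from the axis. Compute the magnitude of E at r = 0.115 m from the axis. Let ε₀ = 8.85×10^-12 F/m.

|E| ≈ 4.57×10^6 N/C

By cylindrical symmetry E is radial; use a coaxial Gaussian cylinder of radius 0.115 m and length L (r < R).
λ_enc = ∫₀^r ρ(r')·2πr' dr' = (2πρ₀/R²)·r^4/4 = 2.922×10^-5 C/m.
Since E is radial and uniform over the curved surface, Φ = E·2πrL = Q_enc/ε₀ = λ_enc L/ε₀.
E = |λ_enc|/(2πε₀r) = (2.922×10^-5)/(2π·8.85×10^-12·0.115) = 4.57×10^6 N/C.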